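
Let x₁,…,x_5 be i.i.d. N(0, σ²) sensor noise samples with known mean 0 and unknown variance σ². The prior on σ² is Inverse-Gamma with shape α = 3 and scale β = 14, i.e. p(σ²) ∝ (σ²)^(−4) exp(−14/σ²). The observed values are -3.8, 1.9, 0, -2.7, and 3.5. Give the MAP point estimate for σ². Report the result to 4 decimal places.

Sum of squared deviations about the known mean: SS = (-3.8−0)² + (1.9−0)² + (0−0)² + (-2.7−0)² + (3.5−0)² = 37.59.
The Normal likelihood contributes (σ²)^(−n/2) exp(−SS/(2σ²)), so the posterior is Inverse-Gamma(α + n/2, β + SS/2) = Inverse-Gamma(5.5, 32.795).
The mode of Inverse-Gamma(a, b) is b/(a+1) = 32.795/6.5 ≈ 5.0454.

σ̂²_MAP = 5.0454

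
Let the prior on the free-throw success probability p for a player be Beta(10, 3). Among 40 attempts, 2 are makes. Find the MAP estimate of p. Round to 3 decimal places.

Prior: Beta(10, 3).
Data: 2 successes in 40 trials. The binomial likelihood contributes p^2(1−p)^38, so the posterior is Beta(10+2, 3+38) = Beta(12, 41).
For Beta(a, b) with a, b > 1 the mode is (a−1)/(a+b−2) = 11/51 ≈ 0.216.

p̂_MAP = 0.216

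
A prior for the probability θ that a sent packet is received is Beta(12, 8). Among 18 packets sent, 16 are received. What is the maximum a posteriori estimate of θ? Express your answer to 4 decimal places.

Prior: Beta(12, 8).
Data: 16 successes in 18 trials. The binomial likelihood contributes θ^16(1−θ)^2, so the posterior is Beta(12+16, 8+2) = Beta(28, 10).
For Beta(a, b) with a, b > 1 the mode is (a−1)/(a+b−2) = 27/36 ≈ 0.7500.

θ̂_MAP = 0.7500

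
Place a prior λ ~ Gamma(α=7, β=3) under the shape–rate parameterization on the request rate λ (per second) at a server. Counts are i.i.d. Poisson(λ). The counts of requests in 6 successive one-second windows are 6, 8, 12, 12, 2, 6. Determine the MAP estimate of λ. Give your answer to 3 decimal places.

λ̂_MAP = 5.778

Σxᵢ = 6+8+12+12+2+6 = 46, with n = 6.
Posterior ∝ λ^6e^(−3λ) · λ^46e^(−6λ) = λ^52e^(−9λ), i.e. Gamma(shape=53, rate=9).
The mode of a Gamma(a, b) with a ≥ 1 (shape–rate) is (a−1)/b = 52/9 ≈ 5.778.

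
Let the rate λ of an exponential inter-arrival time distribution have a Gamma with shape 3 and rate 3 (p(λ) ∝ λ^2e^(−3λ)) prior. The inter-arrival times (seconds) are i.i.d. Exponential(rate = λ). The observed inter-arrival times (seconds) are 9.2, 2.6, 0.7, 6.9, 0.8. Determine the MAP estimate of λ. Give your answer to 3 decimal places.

λ̂_MAP = 0.302

The Exponential(rate=λ) likelihood is ∝ λ^n e^(−λΣtᵢ). Here n = 5 and Σtᵢ = 9.2 + 2.6 + 0.7 + 6.9 + 0.8 = 20.2.
Posterior ∝ λ^2e^(−3λ) · λ^5e^(−20.2λ) = λ^7e^(−23.2λ), i.e. Gamma(8, 23.2).
Mode = (a−1)/b = 7/23.2 ≈ 0.302.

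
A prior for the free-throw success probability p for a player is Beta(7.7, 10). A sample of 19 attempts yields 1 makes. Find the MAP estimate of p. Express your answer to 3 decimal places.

Prior: Beta(7.7, 10).
Data: 1 success in 19 trials. The binomial likelihood contributes p(1−p)^18, so the posterior is Beta(7.7+1, 10+18) = Beta(8.7, 28).
For Beta(a, b) with a, b > 1 the mode is (a−1)/(a+b−2) = 7.7/34.7 ≈ 0.222.

p̂_MAP = 0.222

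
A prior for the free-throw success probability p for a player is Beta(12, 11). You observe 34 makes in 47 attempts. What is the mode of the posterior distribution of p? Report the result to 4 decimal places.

p̂_MAP = 0.6618

Prior: Beta(12, 11).
Data: 34 successes in 47 trials. The binomial likelihood contributes p^34(1−p)^13, so the posterior is Beta(12+34, 11+13) = Beta(46, 24).
For Beta(a, b) with a, b > 1 the mode is (a−1)/(a+b−2) = 45/68 ≈ 0.6618.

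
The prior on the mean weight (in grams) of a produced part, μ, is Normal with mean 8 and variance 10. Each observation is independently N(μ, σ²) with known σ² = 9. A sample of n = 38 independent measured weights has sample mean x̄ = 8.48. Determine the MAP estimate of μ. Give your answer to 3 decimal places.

μ̂_MAP = 8.469

n = 38, x̄ = 8.48.
For a Normal prior and Normal likelihood with known variance, the posterior is Normal; its mode equals its mean, the precision-weighted average.
Prior precision 1/σ₀² = 1/10 = 0.1; data precision n/σ² = 38/9.
μ̂ = (0.1·8 + (38/9)·8.48) / (0.1 + 38/9) = (8236/225)/(389/90) = 16472/1945 ≈ 8.469.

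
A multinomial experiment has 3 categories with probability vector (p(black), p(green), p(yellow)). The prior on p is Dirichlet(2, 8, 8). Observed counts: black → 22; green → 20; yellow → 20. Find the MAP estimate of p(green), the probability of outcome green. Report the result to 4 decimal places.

The posterior is Dirichlet(αᵢ + nᵢ) = Dirichlet(24, 28, 28).
For a Dirichlet(a₁,…,a_K) with all aᵢ > 1, the mode has j-th component (aⱼ − 1)/(Σaᵢ − K).
Here Σaᵢ = 80 and K = 3, so p(green) = (28 − 1)/(80 − 3) = 27/77 ≈ 0.3506.

MAP estimate of p(green) = 0.3506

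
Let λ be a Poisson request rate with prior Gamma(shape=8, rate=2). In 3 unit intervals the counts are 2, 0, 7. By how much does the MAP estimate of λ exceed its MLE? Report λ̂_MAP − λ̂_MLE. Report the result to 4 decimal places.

MAP − MLE = 0.2000

Σxᵢ = 9. Posterior is Gamma(17, 5); MAP = (17−1)/5 = 16/5 ≈ 3.20000.
MLE = x̄ = 9/3 ≈ 3.00000.
Difference = 16/5 − 9/3 = 1/5 ≈ 0.2000.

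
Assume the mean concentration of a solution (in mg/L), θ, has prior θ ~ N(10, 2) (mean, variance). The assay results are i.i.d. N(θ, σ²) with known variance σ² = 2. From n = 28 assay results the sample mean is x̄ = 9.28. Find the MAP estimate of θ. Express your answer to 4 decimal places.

θ̂_MAP = 9.3048

n = 28, x̄ = 9.28.
For a Normal prior and Normal likelihood with known variance, the posterior is Normal; its mode equals its mean, the precision-weighted average.
Prior precision 1/σ₀² = 1/2 = 0.5; data precision n/σ² = 28/2 = 14.
θ̂ = (0.5·10 + 14·9.28) / (0.5 + 14) = 134.92/14.5 = 6746/725 ≈ 9.3048.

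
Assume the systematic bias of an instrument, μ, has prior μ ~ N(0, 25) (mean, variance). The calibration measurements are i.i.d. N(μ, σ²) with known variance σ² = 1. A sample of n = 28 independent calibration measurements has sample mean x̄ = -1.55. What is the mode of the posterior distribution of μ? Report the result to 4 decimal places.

μ̂_MAP = -1.5478

n = 28, x̄ = -1.55.
For a Normal prior and Normal likelihood with known variance, the posterior is Normal; its mode equals its mean, the precision-weighted average.
Prior precision 1/σ₀² = 1/25 = 0.04; data precision n/σ² = 28/1 = 28.
μ̂ = (0.04·0 + 28·(-1.55)) / (0.04 + 28) = (-43.4)/28.04 = -1085/701 ≈ -1.5478.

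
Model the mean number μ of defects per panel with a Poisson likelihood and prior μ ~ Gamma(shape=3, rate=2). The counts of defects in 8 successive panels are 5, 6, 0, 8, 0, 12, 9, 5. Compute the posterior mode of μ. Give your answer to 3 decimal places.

Σxᵢ = 5+6+0+8+0+12+9+5 = 45, with n = 8.
Posterior ∝ μ^2e^(−2μ) · μ^45e^(−8μ) = μ^47e^(−10μ), i.e. Gamma(shape=48, rate=10).
The mode of a Gamma(a, b) with a ≥ 1 (shape–rate) is (a−1)/b = 47/10 ≈ 4.700.

μ̂_MAP = 4.700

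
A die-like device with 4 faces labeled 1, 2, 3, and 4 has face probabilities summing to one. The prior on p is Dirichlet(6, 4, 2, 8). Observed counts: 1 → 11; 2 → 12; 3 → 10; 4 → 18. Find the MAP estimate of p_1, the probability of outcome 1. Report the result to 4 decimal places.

The posterior is Dirichlet(αᵢ + nᵢ) = Dirichlet(17, 16, 12, 26).
For a Dirichlet(a₁,…,a_K) with all aᵢ > 1, the mode has j-th component (aⱼ − 1)/(Σaᵢ − K).
Here Σaᵢ = 71 and K = 4, so p_1 = (17 − 1)/(71 − 4) = 16/67 ≈ 0.2388.

MAP estimate: 0.2388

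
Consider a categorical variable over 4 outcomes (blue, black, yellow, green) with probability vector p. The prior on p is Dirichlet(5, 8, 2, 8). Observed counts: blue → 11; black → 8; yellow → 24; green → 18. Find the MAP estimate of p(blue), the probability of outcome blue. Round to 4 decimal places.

The posterior is Dirichlet(αᵢ + nᵢ) = Dirichlet(16, 16, 26, 26).
For a Dirichlet(a₁,…,a_K) with all aᵢ > 1, the mode has j-th component (aⱼ − 1)/(Σaᵢ − K).
Here Σaᵢ = 84 and K = 4, so p(blue) = (16 − 1)/(84 − 4) = 15/80 ≈ 0.1875.

MAP estimate of p(blue) = 0.1875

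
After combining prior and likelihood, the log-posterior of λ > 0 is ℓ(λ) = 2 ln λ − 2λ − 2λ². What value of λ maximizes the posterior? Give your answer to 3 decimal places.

λ̂_MAP = 0.500

ℓ'(λ) = 2/λ − 2 − 4λ. Setting this to zero and multiplying by λ: 4λ² + 2λ − 2 = 0.
λ = (−2 + √(2² + 4·4·2)) / (2·4) = (−2 + √36) / 8 = (−2 + 6)/8 = 1/2.
ℓ''(λ) = −2/λ² − 4 < 0, confirming a maximum.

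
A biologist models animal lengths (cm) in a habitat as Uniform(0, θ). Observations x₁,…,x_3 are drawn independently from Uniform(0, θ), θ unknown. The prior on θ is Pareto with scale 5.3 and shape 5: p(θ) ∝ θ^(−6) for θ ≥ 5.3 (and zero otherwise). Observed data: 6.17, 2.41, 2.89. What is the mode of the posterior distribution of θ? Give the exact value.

θ̂_MAP = 6.17

The Uniform(0, θ) likelihood is θ^(−n) for θ ≥ max(xᵢ), zero otherwise. Here max(xᵢ) = 6.17.
Posterior ∝ θ^(−6) · θ^(−3) = θ^(−9) on θ ≥ max(5.3, 6.17) = 6.17.
This density is strictly decreasing in θ, so the posterior mode lies at the lower boundary of the support.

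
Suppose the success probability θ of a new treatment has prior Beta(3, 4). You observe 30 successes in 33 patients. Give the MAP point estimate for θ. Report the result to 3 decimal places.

θ̂_MAP = 0.842

Prior: Beta(3, 4).
Data: 30 successes in 33 trials. The binomial likelihood contributes θ^30(1−θ)^3, so the posterior is Beta(3+30, 4+3) = Beta(33, 7).
For Beta(a, b) with a, b > 1 the mode is (a−1)/(a+b−2) = 32/38 ≈ 0.842.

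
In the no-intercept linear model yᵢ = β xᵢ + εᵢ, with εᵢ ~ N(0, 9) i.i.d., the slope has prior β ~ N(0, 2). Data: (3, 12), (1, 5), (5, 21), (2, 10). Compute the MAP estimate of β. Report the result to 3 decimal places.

log p(β | y) = −Σ(yᵢ − βxᵢ)²/(2·9) − β²/(2·2) + const.
Setting the derivative to zero: Σxᵢ(yᵢ − βxᵢ)/9 − β/2 = 0, so β = Σxᵢyᵢ / (Σxᵢ² + σ²/τ²).
Σxᵢyᵢ = 3·12 + 1·5 + 5·21 + 2·10 = 166; Σxᵢ² = 39; σ²/τ² = 4.5.
β̂_MAP = 166 / (39 + 4.5) = 166/43.5 ≈ 3.816.

β̂_MAP = 3.816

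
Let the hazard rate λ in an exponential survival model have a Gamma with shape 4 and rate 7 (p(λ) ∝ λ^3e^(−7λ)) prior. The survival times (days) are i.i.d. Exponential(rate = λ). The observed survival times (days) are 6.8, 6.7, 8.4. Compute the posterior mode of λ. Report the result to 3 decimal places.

λ̂_MAP = 0.208

The Exponential(rate=λ) likelihood is ∝ λ^n e^(−λΣtᵢ). Here n = 3 and Σtᵢ = 6.8 + 6.7 + 8.4 = 21.9.
Posterior ∝ λ^3e^(−7λ) · λ^3e^(−21.9λ) = λ^6e^(−28.9λ), i.e. Gamma(7, 28.9).
Mode = (a−1)/b = 6/28.9 ≈ 0.208.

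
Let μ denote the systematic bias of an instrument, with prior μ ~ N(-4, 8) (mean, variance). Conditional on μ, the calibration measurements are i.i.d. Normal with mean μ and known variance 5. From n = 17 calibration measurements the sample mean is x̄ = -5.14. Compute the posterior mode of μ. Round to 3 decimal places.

n = 17, x̄ = -5.14.
For a Normal prior and Normal likelihood with known variance, the posterior is Normal; its mode equals its mean, the precision-weighted average.
Prior precision 1/σ₀² = 1/8 = 0.125; data precision n/σ² = 17/5 = 3.4.
μ̂ = (0.125·(-4) + 3.4·(-5.14)) / (0.125 + 3.4) = (-17.976)/3.525 = -5992/1175 ≈ -5.100.

μ̂_MAP = -5.100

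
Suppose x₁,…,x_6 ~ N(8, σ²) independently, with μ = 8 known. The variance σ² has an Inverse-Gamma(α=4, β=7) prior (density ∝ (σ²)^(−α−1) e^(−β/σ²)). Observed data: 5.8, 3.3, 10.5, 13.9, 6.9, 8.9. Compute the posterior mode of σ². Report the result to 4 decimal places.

σ̂²_MAP = 5.2506

Sum of squared deviations about the known mean: SS = (5.8−8)² + (3.3−8)² + (10.5−8)² + (13.9−8)² + (6.9−8)² + (8.9−8)² = 70.01.
The Normal likelihood contributes (σ²)^(−n/2) exp(−SS/(2σ²)), so the posterior is Inverse-Gamma(α + n/2, β + SS/2) = Inverse-Gamma(7, 42.005).
The mode of Inverse-Gamma(a, b) is b/(a+1) = 42.005/8 ≈ 5.2506.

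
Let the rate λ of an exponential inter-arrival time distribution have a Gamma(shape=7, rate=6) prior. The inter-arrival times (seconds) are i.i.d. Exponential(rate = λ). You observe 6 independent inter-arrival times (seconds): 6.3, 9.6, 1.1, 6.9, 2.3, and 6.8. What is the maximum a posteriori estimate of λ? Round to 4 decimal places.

The Exponential(rate=λ) likelihood is ∝ λ^n e^(−λΣtᵢ). Here n = 6 and Σtᵢ = 6.3 + 9.6 + 1.1 + 6.9 + 2.3 + 6.8 = 33.
Posterior ∝ λ^6e^(−6λ) · λ^6e^(−33λ) = λ^12e^(−39λ), i.e. Gamma(13, 39).
Mode = (a−1)/b = 12/39 ≈ 0.3077.

λ̂_MAP = 0.3077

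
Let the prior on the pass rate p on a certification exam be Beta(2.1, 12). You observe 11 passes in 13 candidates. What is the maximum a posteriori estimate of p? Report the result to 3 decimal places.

p̂_MAP = 0.482

Prior: Beta(2.1, 12).
Data: 11 successes in 13 trials. The binomial likelihood contributes p^11(1−p)^2, so the posterior is Beta(2.1+11, 12+2) = Beta(13.1, 14).
For Beta(a, b) with a, b > 1 the mode is (a−1)/(a+b−2) = 12.1/25.1 ≈ 0.482.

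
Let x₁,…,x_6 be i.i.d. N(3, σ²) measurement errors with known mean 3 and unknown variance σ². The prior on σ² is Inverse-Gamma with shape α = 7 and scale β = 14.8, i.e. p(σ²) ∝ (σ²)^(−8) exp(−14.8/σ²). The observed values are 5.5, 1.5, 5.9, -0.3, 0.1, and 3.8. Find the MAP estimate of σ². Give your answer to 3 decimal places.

σ̂²_MAP = 3.020

Sum of squared deviations about the known mean: SS = (5.5−3)² + (1.5−3)² + (5.9−3)² + (-0.3−3)² + (0.1−3)² + (3.8−3)² = 36.85.
The Normal likelihood contributes (σ²)^(−n/2) exp(−SS/(2σ²)), so the posterior is Inverse-Gamma(α + n/2, β + SS/2) = Inverse-Gamma(10, 33.225).
The mode of Inverse-Gamma(a, b) is b/(a+1) = 33.225/11 ≈ 3.020.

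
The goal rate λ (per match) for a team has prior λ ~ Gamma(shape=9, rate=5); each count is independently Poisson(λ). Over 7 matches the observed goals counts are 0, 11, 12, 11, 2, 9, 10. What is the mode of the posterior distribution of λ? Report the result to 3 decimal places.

λ̂_MAP = 5.250

Σxᵢ = 0+11+12+11+2+9+10 = 55, with n = 7.
Posterior ∝ λ^8e^(−5λ) · λ^55e^(−7λ) = λ^63e^(−12λ), i.e. Gamma(shape=64, rate=12).
The mode of a Gamma(a, b) with a ≥ 1 (shape–rate) is (a−1)/b = 63/12 ≈ 5.250.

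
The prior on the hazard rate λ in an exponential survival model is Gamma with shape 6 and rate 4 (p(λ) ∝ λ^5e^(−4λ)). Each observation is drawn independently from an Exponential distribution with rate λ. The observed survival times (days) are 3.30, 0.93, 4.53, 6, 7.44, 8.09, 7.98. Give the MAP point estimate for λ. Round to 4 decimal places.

λ̂_MAP = 0.2839

The Exponential(rate=λ) likelihood is ∝ λ^n e^(−λΣtᵢ). Here n = 7 and Σtᵢ = 3.30 + 0.93 + 4.53 + 6 + 7.44 + 8.09 + 7.98 = 38.27.
Posterior ∝ λ^5e^(−4λ) · λ^7e^(−38.27λ) = λ^12e^(−42.27λ), i.e. Gamma(13, 42.27).
Mode = (a−1)/b = 12/42.27 ≈ 0.2839.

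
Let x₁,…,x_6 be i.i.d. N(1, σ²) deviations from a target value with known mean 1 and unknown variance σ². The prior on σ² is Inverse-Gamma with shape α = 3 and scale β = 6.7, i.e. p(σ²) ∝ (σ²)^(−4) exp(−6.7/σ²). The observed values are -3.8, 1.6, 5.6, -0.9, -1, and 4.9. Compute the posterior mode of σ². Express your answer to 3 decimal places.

σ̂²_MAP = 5.770

Sum of squared deviations about the known mean: SS = (-3.8−1)² + (1.6−1)² + (5.6−1)² + (-0.9−1)² + (-1−1)² + (4.9−1)² = 67.38.
The Normal likelihood contributes (σ²)^(−n/2) exp(−SS/(2σ²)), so the posterior is Inverse-Gamma(α + n/2, β + SS/2) = Inverse-Gamma(6, 40.39).
The mode of Inverse-Gamma(a, b) is b/(a+1) = 40.39/7 ≈ 5.770.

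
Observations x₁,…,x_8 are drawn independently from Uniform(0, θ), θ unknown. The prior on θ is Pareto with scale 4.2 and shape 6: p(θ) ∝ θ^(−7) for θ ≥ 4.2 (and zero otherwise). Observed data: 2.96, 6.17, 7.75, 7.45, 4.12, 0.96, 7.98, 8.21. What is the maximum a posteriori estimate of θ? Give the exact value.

The Uniform(0, θ) likelihood is θ^(−n) for θ ≥ max(xᵢ), zero otherwise. Here max(xᵢ) = 8.21.
Posterior ∝ θ^(−7) · θ^(−8) = θ^(−15) on θ ≥ max(4.2, 8.21) = 8.21.
This density is strictly decreasing in θ, so the posterior mode lies at the lower boundary of the support.

θ̂_MAP = 8.21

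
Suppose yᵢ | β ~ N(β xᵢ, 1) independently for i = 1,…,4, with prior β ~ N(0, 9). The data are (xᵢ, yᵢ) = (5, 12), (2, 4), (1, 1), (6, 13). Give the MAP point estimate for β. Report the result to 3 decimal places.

β̂_MAP = 2.224

log p(β | y) = −Σ(yᵢ − βxᵢ)²/(2·1) − β²/(2·9) + const.
Setting the derivative to zero: Σxᵢ(yᵢ − βxᵢ)/1 − β/9 = 0, so β = Σxᵢyᵢ / (Σxᵢ² + σ²/τ²).
Σxᵢyᵢ = 5·12 + 2·4 + 1·1 + 6·13 = 147; Σxᵢ² = 66; σ²/τ² = 1/9.
β̂_MAP = 147 / (66 + 1/9) = 147/(595/9) = 189/85 ≈ 2.224.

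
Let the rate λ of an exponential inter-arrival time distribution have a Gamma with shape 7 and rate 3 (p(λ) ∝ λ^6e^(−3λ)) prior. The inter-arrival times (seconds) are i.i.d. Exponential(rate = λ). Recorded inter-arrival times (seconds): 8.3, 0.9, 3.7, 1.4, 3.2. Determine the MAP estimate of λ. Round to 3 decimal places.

λ̂_MAP = 0.537

The Exponential(rate=λ) likelihood is ∝ λ^n e^(−λΣtᵢ). Here n = 5 and Σtᵢ = 8.3 + 0.9 + 3.7 + 1.4 + 3.2 = 17.5.
Posterior ∝ λ^6e^(−3λ) · λ^5e^(−17.5λ) = λ^11e^(−20.5λ), i.e. Gamma(12, 20.5).
Mode = (a−1)/b = 11/20.5 ≈ 0.537.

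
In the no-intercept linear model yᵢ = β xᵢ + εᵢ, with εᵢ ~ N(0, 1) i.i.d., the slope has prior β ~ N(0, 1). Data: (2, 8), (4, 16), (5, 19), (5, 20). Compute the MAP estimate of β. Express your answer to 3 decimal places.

β̂_MAP = 3.873

log p(β | y) = −Σ(yᵢ − βxᵢ)²/(2·1) − β²/(2·1) + const.
Setting the derivative to zero: Σxᵢ(yᵢ − βxᵢ)/1 − β/1 = 0, so β = Σxᵢyᵢ / (Σxᵢ² + σ²/τ²).
Σxᵢyᵢ = 2·8 + 4·16 + 5·19 + 5·20 = 275; Σxᵢ² = 70; σ²/τ² = 1.
β̂_MAP = 275 / (70 + 1) = 275/71 ≈ 3.873.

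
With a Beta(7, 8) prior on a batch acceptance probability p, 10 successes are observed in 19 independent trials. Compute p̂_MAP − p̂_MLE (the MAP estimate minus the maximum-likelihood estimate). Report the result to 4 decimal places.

MAP − MLE = -0.0263

Posterior is Beta(17, 17); MAP = (17−1)/(34−2) = 16/32 ≈ 0.50000.
MLE ignores the prior: p̂_MLE = k/n = 10/19 ≈ 0.52632.
Difference = 16/32 − 10/19 = -1/38 ≈ -0.0263.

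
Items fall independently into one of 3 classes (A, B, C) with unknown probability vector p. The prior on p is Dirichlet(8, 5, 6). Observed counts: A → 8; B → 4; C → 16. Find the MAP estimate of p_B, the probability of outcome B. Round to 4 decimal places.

The posterior is Dirichlet(αᵢ + nᵢ) = Dirichlet(16, 9, 22).
For a Dirichlet(a₁,…,a_K) with all aᵢ > 1, the mode has j-th component (aⱼ − 1)/(Σaᵢ − K).
Here Σaᵢ = 47 and K = 3, so p_B = (9 − 1)/(47 − 3) = 8/44 ≈ 0.1818.

MAP estimate of p_B = 0.1818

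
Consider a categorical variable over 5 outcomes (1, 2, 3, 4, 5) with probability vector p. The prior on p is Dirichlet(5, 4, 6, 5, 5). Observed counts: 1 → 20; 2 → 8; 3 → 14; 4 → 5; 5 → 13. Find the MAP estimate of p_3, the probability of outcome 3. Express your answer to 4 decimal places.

MAP estimate: 0.2375

The posterior is Dirichlet(αᵢ + nᵢ) = Dirichlet(25, 12, 20, 10, 18).
For a Dirichlet(a₁,…,a_K) with all aᵢ > 1, the mode has j-th component (aⱼ − 1)/(Σaᵢ − K).
Here Σaᵢ = 85 and K = 5, so p_3 = (20 − 1)/(85 − 5) = 19/80 ≈ 0.2375.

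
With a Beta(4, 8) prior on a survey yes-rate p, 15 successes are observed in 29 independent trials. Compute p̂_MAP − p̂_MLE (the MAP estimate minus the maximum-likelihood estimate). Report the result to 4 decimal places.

Posterior is Beta(19, 22); MAP = (19−1)/(41−2) = 18/39 ≈ 0.46154.
MLE ignores the prior: p̂_MLE = k/n = 15/29 ≈ 0.51724.
Difference = 18/39 − 15/29 = -21/377 ≈ -0.0557.

MAP − MLE = -0.0557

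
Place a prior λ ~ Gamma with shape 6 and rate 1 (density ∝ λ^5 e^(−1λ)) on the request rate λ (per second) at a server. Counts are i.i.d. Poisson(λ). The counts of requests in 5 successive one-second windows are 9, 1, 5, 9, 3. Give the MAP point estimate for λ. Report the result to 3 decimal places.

λ̂_MAP = 5.333

Σxᵢ = 9+1+5+9+3 = 27, with n = 5.
Posterior ∝ λ^5e^(−1λ) · λ^27e^(−5λ) = λ^32e^(−6λ), i.e. Gamma(shape=33, rate=6).
The mode of a Gamma(a, b) with a ≥ 1 (shape–rate) is (a−1)/b = 32/6 ≈ 5.333.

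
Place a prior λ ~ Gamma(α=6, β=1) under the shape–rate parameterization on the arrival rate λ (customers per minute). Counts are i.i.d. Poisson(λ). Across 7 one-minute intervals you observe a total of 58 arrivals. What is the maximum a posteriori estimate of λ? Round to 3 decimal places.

Σxᵢ = 58, n = 7.
Posterior ∝ λ^5e^(−1λ) · λ^58e^(−7λ) = λ^63e^(−8λ), i.e. Gamma(shape=64, rate=8).
The mode of a Gamma(a, b) with a ≥ 1 (shape–rate) is (a−1)/b = 63/8 ≈ 7.875.

λ̂_MAP = 7.875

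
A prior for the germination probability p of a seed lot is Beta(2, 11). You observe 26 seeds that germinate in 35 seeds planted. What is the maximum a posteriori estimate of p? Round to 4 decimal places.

Prior: Beta(2, 11).
Data: 26 successes in 35 trials. The binomial likelihood contributes p^26(1−p)^9, so the posterior is Beta(2+26, 11+9) = Beta(28, 20).
For Beta(a, b) with a, b > 1 the mode is (a−1)/(a+b−2) = 27/46 ≈ 0.5870.

p̂_MAP = 0.5870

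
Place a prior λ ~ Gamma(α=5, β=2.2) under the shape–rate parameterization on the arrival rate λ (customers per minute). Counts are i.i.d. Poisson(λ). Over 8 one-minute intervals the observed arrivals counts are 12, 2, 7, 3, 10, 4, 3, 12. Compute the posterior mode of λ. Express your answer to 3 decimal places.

λ̂_MAP = 5.588

Σxᵢ = 12+2+7+3+10+4+3+12 = 53, with n = 8.
Posterior ∝ λ^4e^(−2.2λ) · λ^53e^(−8λ) = λ^57e^(−10.2λ), i.e. Gamma(shape=58, rate=10.2).
The mode of a Gamma(a, b) with a ≥ 1 (shape–rate) is (a−1)/b = 57/10.2 ≈ 5.588.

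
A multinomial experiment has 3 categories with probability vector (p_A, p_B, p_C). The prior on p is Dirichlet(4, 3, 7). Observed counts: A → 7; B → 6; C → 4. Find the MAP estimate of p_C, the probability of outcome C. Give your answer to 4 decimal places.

MAP estimate of p_C = 0.3571

The posterior is Dirichlet(αᵢ + nᵢ) = Dirichlet(11, 9, 11).
For a Dirichlet(a₁,…,a_K) with all aᵢ > 1, the mode has j-th component (aⱼ − 1)/(Σaᵢ − K).
Here Σaᵢ = 31 and K = 3, so p_C = (11 − 1)/(31 − 3) = 10/28 ≈ 0.3571.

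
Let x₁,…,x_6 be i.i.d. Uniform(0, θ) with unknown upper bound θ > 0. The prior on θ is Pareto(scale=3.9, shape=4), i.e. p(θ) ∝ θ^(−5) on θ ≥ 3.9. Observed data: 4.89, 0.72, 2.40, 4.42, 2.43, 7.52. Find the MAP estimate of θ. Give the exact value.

θ̂_MAP = 7.52

The Uniform(0, θ) likelihood is θ^(−n) for θ ≥ max(xᵢ), zero otherwise. Here max(xᵢ) = 7.52.
Posterior ∝ θ^(−5) · θ^(−6) = θ^(−11) on θ ≥ max(3.9, 7.52) = 7.52.
This density is strictly decreasing in θ, so the posterior mode lies at the lower boundary of the support.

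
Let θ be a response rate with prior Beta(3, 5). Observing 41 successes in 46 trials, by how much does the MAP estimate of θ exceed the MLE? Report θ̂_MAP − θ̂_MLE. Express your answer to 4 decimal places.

Posterior is Beta(44, 10); MAP = (44−1)/(54−2) = 43/52 ≈ 0.82692.
MLE ignores the prior: θ̂_MLE = k/n = 41/46 ≈ 0.89130.
Difference = 43/52 − 41/46 = -77/1196 ≈ -0.0644.

MAP − MLE = -0.0644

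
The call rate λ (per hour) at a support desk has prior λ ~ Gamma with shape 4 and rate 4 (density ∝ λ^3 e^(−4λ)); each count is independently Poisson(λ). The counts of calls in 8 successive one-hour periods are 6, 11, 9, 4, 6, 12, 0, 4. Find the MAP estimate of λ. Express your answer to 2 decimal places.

Σxᵢ = 6+11+9+4+6+12+0+4 = 52, with n = 8.
Posterior ∝ λ^3e^(−4λ) · λ^52e^(−8λ) = λ^55e^(−12λ), i.e. Gamma(shape=56, rate=12).
The mode of a Gamma(a, b) with a ≥ 1 (shape–rate) is (a−1)/b = 55/12 ≈ 4.58.

λ̂_MAP = 4.58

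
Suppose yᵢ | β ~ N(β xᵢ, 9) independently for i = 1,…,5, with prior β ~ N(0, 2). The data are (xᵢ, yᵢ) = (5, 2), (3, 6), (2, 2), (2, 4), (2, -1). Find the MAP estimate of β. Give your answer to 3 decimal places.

log p(β | y) = −Σ(yᵢ − βxᵢ)²/(2·9) − β²/(2·2) + const.
Setting the derivative to zero: Σxᵢ(yᵢ − βxᵢ)/9 − β/2 = 0, so β = Σxᵢyᵢ / (Σxᵢ² + σ²/τ²).
Σxᵢyᵢ = 5·2 + 3·6 + 2·2 + 2·4 + 2·(-1) = 38; Σxᵢ² = 46; σ²/τ² = 4.5.
β̂_MAP = 38 / (46 + 4.5) = 38/50.5 ≈ 0.752.

β̂_MAP = 0.752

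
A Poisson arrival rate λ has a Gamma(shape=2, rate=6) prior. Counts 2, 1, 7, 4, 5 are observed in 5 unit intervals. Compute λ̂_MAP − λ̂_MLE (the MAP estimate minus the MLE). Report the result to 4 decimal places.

MAP − MLE = -1.9818

Σxᵢ = 19. Posterior is Gamma(21, 11); MAP = (21−1)/11 = 20/11 ≈ 1.81818.
MLE = x̄ = 19/5 ≈ 3.80000.
Difference = 20/11 − 19/5 = -109/55 ≈ -1.9818.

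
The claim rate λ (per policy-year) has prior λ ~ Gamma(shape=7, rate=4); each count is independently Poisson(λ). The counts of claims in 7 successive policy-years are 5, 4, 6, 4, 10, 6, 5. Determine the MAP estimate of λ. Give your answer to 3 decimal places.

λ̂_MAP = 4.182

Σxᵢ = 5+4+6+4+10+6+5 = 40, with n = 7.
Posterior ∝ λ^6e^(−4λ) · λ^40e^(−7λ) = λ^46e^(−11λ), i.e. Gamma(shape=47, rate=11).
The mode of a Gamma(a, b) with a ≥ 1 (shape–rate) is (a−1)/b = 46/11 ≈ 4.182.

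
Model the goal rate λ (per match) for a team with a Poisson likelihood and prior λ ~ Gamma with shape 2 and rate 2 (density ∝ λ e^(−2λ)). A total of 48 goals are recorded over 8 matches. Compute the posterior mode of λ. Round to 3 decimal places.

λ̂_MAP = 4.900

Σxᵢ = 48, n = 8.
Posterior ∝ λe^(−2λ) · λ^48e^(−8λ) = λ^49e^(−10λ), i.e. Gamma(shape=50, rate=10).
The mode of a Gamma(a, b) with a ≥ 1 (shape–rate) is (a−1)/b = 49/10 ≈ 4.900.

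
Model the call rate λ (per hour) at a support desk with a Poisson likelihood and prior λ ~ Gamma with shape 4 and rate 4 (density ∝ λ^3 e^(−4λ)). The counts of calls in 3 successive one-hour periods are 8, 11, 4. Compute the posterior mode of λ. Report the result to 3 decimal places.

λ̂_MAP = 3.714

Σxᵢ = 8+11+4 = 23, with n = 3.
Posterior ∝ λ^3e^(−4λ) · λ^23e^(−3λ) = λ^26e^(−7λ), i.e. Gamma(shape=27, rate=7).
The mode of a Gamma(a, b) with a ≥ 1 (shape–rate) is (a−1)/b = 26/7 ≈ 3.714.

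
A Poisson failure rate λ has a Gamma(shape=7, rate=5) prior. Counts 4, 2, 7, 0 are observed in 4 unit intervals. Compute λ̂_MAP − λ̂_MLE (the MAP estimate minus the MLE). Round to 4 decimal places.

Σxᵢ = 13. Posterior is Gamma(20, 9); MAP = (20−1)/9 = 19/9 ≈ 2.11111.
MLE = x̄ = 13/4 ≈ 3.25000.
Difference = 19/9 − 13/4 = -41/36 ≈ -1.1389.

MAP − MLE = -1.1389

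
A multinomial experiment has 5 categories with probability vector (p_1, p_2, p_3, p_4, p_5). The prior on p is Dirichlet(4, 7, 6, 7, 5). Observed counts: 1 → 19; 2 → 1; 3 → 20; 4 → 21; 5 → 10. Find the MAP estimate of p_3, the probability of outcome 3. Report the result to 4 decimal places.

The posterior is Dirichlet(αᵢ + nᵢ) = Dirichlet(23, 8, 26, 28, 15).
For a Dirichlet(a₁,…,a_K) with all aᵢ > 1, the mode has j-th component (aⱼ − 1)/(Σaᵢ − K).
Here Σaᵢ = 100 and K = 5, so p_3 = (26 − 1)/(100 − 5) = 25/95 ≈ 0.2632.

MAP estimate: 0.2632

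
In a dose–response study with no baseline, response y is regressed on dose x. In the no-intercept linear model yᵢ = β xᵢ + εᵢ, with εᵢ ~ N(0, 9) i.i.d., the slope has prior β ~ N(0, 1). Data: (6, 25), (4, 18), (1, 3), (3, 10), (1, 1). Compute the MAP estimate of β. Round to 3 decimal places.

log p(β | y) = −Σ(yᵢ − βxᵢ)²/(2·9) − β²/(2·1) + const.
Setting the derivative to zero: Σxᵢ(yᵢ − βxᵢ)/9 − β/1 = 0, so β = Σxᵢyᵢ / (Σxᵢ² + σ²/τ²).
Σxᵢyᵢ = 6·25 + 4·18 + 1·3 + 3·10 + 1·1 = 256; Σxᵢ² = 63; σ²/τ² = 9.
β̂_MAP = 256 / (63 + 9) = 256/72 ≈ 3.556.

β̂_MAP = 3.556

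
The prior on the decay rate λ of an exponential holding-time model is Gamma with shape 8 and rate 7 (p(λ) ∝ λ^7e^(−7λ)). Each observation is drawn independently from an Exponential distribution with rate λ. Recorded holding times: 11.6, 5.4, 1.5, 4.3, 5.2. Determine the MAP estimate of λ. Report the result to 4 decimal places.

The Exponential(rate=λ) likelihood is ∝ λ^n e^(−λΣtᵢ). Here n = 5 and Σtᵢ = 11.6 + 5.4 + 1.5 + 4.3 + 5.2 = 28.
Posterior ∝ λ^7e^(−7λ) · λ^5e^(−28λ) = λ^12e^(−35λ), i.e. Gamma(13, 35).
Mode = (a−1)/b = 12/35 ≈ 0.3429.

λ̂_MAP = 0.3429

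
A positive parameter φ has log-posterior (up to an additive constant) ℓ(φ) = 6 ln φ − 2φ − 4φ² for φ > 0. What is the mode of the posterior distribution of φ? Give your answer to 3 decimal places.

φ̂_MAP = 0.750

ℓ'(φ) = 6/φ − 2 − 8φ. Setting this to zero and multiplying by φ: 8φ² + 2φ − 6 = 0.
φ = (−2 + √(2² + 4·8·6)) / (2·8) = (−2 + √196) / 16 = (−2 + 14)/16 = 3/4.
ℓ''(φ) = −6/φ² − 8 < 0, confirming a maximum.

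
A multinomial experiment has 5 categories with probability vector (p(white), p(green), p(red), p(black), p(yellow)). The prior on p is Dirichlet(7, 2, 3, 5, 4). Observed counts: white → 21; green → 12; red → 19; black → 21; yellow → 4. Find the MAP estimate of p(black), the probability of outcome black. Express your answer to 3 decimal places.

MAP estimate of p(black) = 0.269

The posterior is Dirichlet(αᵢ + nᵢ) = Dirichlet(28, 14, 22, 26, 8).
For a Dirichlet(a₁,…,a_K) with all aᵢ > 1, the mode has j-th component (aⱼ − 1)/(Σaᵢ − K).
Here Σaᵢ = 98 and K = 5, so p(black) = (26 − 1)/(98 − 5) = 25/93 ≈ 0.269.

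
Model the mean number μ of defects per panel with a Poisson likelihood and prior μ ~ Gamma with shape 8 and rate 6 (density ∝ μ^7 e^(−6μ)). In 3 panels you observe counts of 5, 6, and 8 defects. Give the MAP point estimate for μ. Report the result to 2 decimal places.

μ̂_MAP = 2.89

Σxᵢ = 5+6+8 = 19, with n = 3.
Posterior ∝ μ^7e^(−6μ) · μ^19e^(−3μ) = μ^26e^(−9μ), i.e. Gamma(shape=27, rate=9).
The mode of a Gamma(a, b) with a ≥ 1 (shape–rate) is (a−1)/b = 26/9 ≈ 2.89.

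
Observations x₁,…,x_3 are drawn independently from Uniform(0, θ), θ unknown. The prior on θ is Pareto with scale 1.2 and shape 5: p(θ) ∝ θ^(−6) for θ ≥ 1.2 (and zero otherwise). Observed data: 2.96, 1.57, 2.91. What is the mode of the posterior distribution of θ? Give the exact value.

The Uniform(0, θ) likelihood is θ^(−n) for θ ≥ max(xᵢ), zero otherwise. Here max(xᵢ) = 2.96.
Posterior ∝ θ^(−6) · θ^(−3) = θ^(−9) on θ ≥ max(1.2, 2.96) = 2.96.
This density is strictly decreasing in θ, so the posterior mode lies at the lower boundary of the support.

θ̂_MAP = 2.96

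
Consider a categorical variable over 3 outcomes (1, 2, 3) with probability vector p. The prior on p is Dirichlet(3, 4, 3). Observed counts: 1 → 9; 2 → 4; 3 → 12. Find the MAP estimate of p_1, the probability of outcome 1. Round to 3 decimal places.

The posterior is Dirichlet(αᵢ + nᵢ) = Dirichlet(12, 8, 15).
For a Dirichlet(a₁,…,a_K) with all aᵢ > 1, the mode has j-th component (aⱼ − 1)/(Σaᵢ − K).
Here Σaᵢ = 35 and K = 3, so p_1 = (12 − 1)/(35 − 3) = 11/32 ≈ 0.344.

MAP estimate: 0.344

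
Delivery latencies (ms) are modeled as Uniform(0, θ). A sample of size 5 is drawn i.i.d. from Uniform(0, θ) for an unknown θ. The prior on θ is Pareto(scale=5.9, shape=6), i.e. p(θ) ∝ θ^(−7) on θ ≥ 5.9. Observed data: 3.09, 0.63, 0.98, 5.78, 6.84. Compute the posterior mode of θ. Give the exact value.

The Uniform(0, θ) likelihood is θ^(−n) for θ ≥ max(xᵢ), zero otherwise. Here max(xᵢ) = 6.84.
Posterior ∝ θ^(−7) · θ^(−5) = θ^(−12) on θ ≥ max(5.9, 6.84) = 6.84.
This density is strictly decreasing in θ, so the posterior mode lies at the lower boundary of the support.

θ̂_MAP = 6.84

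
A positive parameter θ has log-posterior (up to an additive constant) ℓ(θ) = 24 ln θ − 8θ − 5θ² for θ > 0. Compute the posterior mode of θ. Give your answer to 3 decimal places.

θ̂_MAP = 1.200

ℓ'(θ) = 24/θ − 8 − 10θ. Setting this to zero and multiplying by θ: 10θ² + 8θ − 24 = 0.
θ = (−8 + √(8² + 4·10·24)) / (2·10) = (−8 + √1024) / 20 = (−8 + 32)/20 = 6/5.
ℓ''(θ) = −24/θ² − 10 < 0, confirming a maximum.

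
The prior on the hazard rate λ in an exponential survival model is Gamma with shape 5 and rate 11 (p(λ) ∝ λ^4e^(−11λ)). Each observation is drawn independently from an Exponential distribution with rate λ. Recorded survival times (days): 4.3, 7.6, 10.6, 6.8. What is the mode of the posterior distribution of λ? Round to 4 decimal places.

λ̂_MAP = 0.1985

The Exponential(rate=λ) likelihood is ∝ λ^n e^(−λΣtᵢ). Here n = 4 and Σtᵢ = 4.3 + 7.6 + 10.6 + 6.8 = 29.3.
Posterior ∝ λ^4e^(−11λ) · λ^4e^(−29.3λ) = λ^8e^(−40.3λ), i.e. Gamma(9, 40.3).
Mode = (a−1)/b = 8/40.3 ≈ 0.1985.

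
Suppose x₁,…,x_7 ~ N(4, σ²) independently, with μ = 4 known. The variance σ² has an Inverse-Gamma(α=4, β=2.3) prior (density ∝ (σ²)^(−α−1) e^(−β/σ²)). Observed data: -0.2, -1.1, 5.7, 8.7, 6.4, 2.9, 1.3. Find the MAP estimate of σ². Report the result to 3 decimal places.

Sum of squared deviations about the known mean: SS = (-0.2−4)² + (-1.1−4)² + (5.7−4)² + (8.7−4)² + (6.4−4)² + (2.9−4)² + (1.3−4)² = 82.89.
The Normal likelihood contributes (σ²)^(−n/2) exp(−SS/(2σ²)), so the posterior is Inverse-Gamma(α + n/2, β + SS/2) = Inverse-Gamma(7.5, 43.745).
The mode of Inverse-Gamma(a, b) is b/(a+1) = 43.745/8.5 ≈ 5.146.

σ̂²_MAP = 5.146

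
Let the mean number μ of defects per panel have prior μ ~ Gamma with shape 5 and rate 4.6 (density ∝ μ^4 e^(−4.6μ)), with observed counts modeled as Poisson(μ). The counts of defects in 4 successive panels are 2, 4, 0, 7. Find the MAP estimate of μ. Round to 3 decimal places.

Σxᵢ = 2+4+0+7 = 13, with n = 4.
Posterior ∝ μ^4e^(−4.6μ) · μ^13e^(−4μ) = μ^17e^(−8.6μ), i.e. Gamma(shape=18, rate=8.6).
The mode of a Gamma(a, b) with a ≥ 1 (shape–rate) is (a−1)/b = 17/8.6 ≈ 1.977.

μ̂_MAP = 1.977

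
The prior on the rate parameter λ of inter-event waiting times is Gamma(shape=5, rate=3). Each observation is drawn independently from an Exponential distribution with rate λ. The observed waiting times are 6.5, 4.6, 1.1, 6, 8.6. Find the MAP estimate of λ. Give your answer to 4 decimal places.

The Exponential(rate=λ) likelihood is ∝ λ^n e^(−λΣtᵢ). Here n = 5 and Σtᵢ = 6.5 + 4.6 + 1.1 + 6 + 8.6 = 26.8.
Posterior ∝ λ^4e^(−3λ) · λ^5e^(−26.8λ) = λ^9e^(−29.8λ), i.e. Gamma(10, 29.8).
Mode = (a−1)/b = 9/29.8 ≈ 0.3020.

λ̂_MAP = 0.3020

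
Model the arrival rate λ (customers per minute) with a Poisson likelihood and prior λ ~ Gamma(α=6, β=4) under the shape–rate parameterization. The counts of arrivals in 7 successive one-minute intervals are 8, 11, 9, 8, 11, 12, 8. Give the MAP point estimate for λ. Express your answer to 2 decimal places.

λ̂_MAP = 6.55

Σxᵢ = 8+11+9+8+11+12+8 = 67, with n = 7.
Posterior ∝ λ^5e^(−4λ) · λ^67e^(−7λ) = λ^72e^(−11λ), i.e. Gamma(shape=73, rate=11).
The mode of a Gamma(a, b) with a ≥ 1 (shape–rate) is (a−1)/b = 72/11 ≈ 6.55.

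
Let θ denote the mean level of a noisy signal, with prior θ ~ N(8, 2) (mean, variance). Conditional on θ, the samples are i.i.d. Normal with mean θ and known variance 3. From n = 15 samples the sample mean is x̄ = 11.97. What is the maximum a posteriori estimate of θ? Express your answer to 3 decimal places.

θ̂_MAP = 11.609

n = 15, x̄ = 11.97.
For a Normal prior and Normal likelihood with known variance, the posterior is Normal; its mode equals its mean, the precision-weighted average.
Prior precision 1/σ₀² = 1/2 = 0.5; data precision n/σ² = 15/3 = 5.
θ̂ = (0.5·8 + 5·11.97) / (0.5 + 5) = 63.85/5.5 = 1277/110 ≈ 11.609.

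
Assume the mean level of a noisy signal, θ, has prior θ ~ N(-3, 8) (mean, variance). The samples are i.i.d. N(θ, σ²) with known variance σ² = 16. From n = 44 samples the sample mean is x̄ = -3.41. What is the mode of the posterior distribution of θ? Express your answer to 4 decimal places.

n = 44, x̄ = -3.41.
For a Normal prior and Normal likelihood with known variance, the posterior is Normal; its mode equals its mean, the precision-weighted average.
Prior precision 1/σ₀² = 1/8 = 0.125; data precision n/σ² = 44/16 = 2.75.
θ̂ = (0.125·(-3) + 2.75·(-3.41)) / (0.125 + 2.75) = (-9.7525)/2.875 = -3901/1150 ≈ -3.3922.

θ̂_MAP = -3.3922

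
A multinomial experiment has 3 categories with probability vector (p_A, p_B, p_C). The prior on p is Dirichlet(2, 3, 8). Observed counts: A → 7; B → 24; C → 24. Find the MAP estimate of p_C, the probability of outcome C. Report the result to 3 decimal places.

MAP estimate of p_C = 0.477

The posterior is Dirichlet(αᵢ + nᵢ) = Dirichlet(9, 27, 32).
For a Dirichlet(a₁,…,a_K) with all aᵢ > 1, the mode has j-th component (aⱼ − 1)/(Σaᵢ − K).
Here Σaᵢ = 68 and K = 3, so p_C = (32 − 1)/(68 − 3) = 31/65 ≈ 0.477.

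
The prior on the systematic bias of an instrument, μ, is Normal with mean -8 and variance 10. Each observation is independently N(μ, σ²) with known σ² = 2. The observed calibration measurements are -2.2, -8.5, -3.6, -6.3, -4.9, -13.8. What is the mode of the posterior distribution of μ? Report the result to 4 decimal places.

n = 6; x̄ = ((-2.2) + (-8.5) + (-3.6) + (-6.3) + (-4.9) + (-13.8))/6 = -39.3/6 = -6.55.
For a Normal prior and Normal likelihood with known variance, the posterior is Normal; its mode equals its mean, the precision-weighted average.
Prior precision 1/σ₀² = 1/10 = 0.1; data precision n/σ² = 6/2 = 3.
μ̂ = (0.1·(-8) + 3·(-6.55)) / (0.1 + 3) = (-20.45)/3.1 = -409/62 ≈ -6.5968.

μ̂_MAP = -6.5968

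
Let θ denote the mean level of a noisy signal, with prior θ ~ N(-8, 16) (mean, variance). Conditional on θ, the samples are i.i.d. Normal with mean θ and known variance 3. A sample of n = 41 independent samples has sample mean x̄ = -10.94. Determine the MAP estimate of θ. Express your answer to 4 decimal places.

θ̂_MAP = -10.9266

n = 41, x̄ = -10.94.
For a Normal prior and Normal likelihood with known variance, the posterior is Normal; its mode equals its mean, the precision-weighted average.
Prior precision 1/σ₀² = 1/16 = 0.0625; data precision n/σ² = 41/3.
θ̂ = (0.0625·(-8) + (41/3)·(-10.94)) / (0.0625 + 41/3) = (-11251/75)/(659/48) = -180016/16475 ≈ -10.9266.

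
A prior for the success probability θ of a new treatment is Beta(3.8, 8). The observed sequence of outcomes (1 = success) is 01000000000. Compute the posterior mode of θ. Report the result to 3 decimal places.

Prior: Beta(3.8, 8).
Data: 1 success in 11 trials (from the sequence). The binomial likelihood contributes θ(1−θ)^10, so the posterior is Beta(3.8+1, 8+10) = Beta(4.8, 18).
For Beta(a, b) with a, b > 1 the mode is (a−1)/(a+b−2) = 3.8/20.8 ≈ 0.183.

θ̂_MAP = 0.183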